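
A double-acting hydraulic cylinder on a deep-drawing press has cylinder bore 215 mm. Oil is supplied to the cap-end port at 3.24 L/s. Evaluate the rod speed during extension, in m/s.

Cap-side area A_cap = π/4 × (215 mm)² = 36310 mm^2
v = Q / A

v ≈ 0.0892 m/s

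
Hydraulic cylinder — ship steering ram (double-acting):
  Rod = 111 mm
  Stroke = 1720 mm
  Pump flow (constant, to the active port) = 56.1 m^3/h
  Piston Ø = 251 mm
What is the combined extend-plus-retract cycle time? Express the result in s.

t ≈ 9.85 s

Cap-side area A_cap = π/4 × (251 mm)² = 49480 mm^2
Rod-side annular area A_ann = π/4 × (251² − 111²) = 39800 mm^2
t_ext = A_cap·L/Q = 5.461 s
t_ret = A_ann·L/Q = 4.393 s
t_cycle = t_ext + t_ret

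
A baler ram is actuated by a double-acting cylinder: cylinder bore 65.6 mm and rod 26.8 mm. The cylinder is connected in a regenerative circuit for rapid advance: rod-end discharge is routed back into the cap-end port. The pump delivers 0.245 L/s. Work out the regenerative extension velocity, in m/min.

In regeneration the rod-end outflow joins the pump flow into the cap end, so the net volume the pump must supply per unit advance equals the rod cross-section area.
Rod cross-section A_rod = π/4 × (26.8 mm)² = 564.1 mm^2
v = Q_pump / A_rod

v ≈ 26.1 m/min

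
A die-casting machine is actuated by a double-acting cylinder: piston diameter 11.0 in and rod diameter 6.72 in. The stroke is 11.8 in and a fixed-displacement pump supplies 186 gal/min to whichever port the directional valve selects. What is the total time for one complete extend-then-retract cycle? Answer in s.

t ≈ 2.55 s

Cap-side area A_cap = π/4 × (11.0 in)² = 95.03 in^2
Rod-side annular area A_ann = π/4 × (11.0² − 6.72²) = 59.57 in^2
t_ext = A_cap·L/Q = 1.566 s
t_ret = A_ann·L/Q = 0.9815 s
t_cycle = t_ext + t_ret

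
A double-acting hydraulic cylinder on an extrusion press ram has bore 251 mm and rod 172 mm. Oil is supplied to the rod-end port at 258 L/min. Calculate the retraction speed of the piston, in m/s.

v ≈ 0.164 m/s

Rod-side annular area A_ann = π/4 × (251² − 172²) = 26250 mm^2
Flow into the rod-end port fills the annular volume.
v = Q / A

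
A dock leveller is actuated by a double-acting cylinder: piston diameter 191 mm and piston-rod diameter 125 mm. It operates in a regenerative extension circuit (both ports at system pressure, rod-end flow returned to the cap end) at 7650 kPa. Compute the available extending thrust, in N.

F ≈ 93900 N

With equal pressure on both faces, forces on the annular region cancel; the net push is pressure × rod cross-section.
Rod cross-section A_rod = π/4 × (125 mm)² = 12270 mm^2
F = P × A_rod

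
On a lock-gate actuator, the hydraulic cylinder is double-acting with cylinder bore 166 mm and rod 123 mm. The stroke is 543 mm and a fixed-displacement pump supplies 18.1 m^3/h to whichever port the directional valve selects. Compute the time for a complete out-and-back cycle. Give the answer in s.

t ≈ 3.39 s

Cap-side area A_cap = π/4 × (166 mm)² = 21640 mm^2
Rod-side annular area A_ann = π/4 × (166² − 123²) = 9760 mm^2
t_ext = A_cap·L/Q = 2.337 s
t_ret = A_ann·L/Q = 1.054 s
t_cycle = t_ext + t_ret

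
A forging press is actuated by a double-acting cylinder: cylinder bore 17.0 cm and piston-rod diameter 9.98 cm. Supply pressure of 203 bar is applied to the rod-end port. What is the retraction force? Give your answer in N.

Rod-side annular area A_ann = π/4 × (17.0² − 9.98²) = 148.8 cm^2
On retraction the pressure acts on the annular area (bore minus rod).
F = P × A_ann

F ≈ 3.02e5 N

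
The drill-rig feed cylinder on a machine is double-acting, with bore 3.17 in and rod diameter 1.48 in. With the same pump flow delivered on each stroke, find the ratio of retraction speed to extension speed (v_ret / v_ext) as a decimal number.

v_ret/v_ext ≈ 1.28

Cap-side area A_cap = π/4 × (3.17 in)² = 7.892 in^2
Rod-side annular area A_ann = π/4 × (3.17² − 1.48²) = 6.172 in^2
For equal Q, v ∝ 1/A, so v_ret/v_ext = A_cap/A_ann.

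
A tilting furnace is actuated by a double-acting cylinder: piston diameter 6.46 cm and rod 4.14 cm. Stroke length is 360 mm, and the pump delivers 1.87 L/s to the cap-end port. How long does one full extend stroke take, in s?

t ≈ 0.631 s

Cap-side area A_cap = π/4 × (6.46 cm)² = 32.78 cm^2
Swept volume V = A × L; t = V / Q = A·L / Q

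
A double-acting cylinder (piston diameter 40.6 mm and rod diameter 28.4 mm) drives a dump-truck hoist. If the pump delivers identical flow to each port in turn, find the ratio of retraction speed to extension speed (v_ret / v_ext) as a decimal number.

v_ret/v_ext ≈ 1.96

Cap-side area A_cap = π/4 × (40.6 mm)² = 1295 mm^2
Rod-side annular area A_ann = π/4 × (40.6² − 28.4²) = 661.1 mm^2
For equal Q, v ∝ 1/A, so v_ret/v_ext = A_cap/A_ann.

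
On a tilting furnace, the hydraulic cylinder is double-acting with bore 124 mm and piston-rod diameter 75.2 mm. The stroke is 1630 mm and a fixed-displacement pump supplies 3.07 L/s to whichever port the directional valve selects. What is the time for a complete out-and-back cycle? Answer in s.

t ≈ 10.5 s

Cap-side area A_cap = π/4 × (124 mm)² = 12080 mm^2
Rod-side annular area A_ann = π/4 × (124² − 75.2²) = 7635 mm^2
t_ext = A_cap·L/Q = 6.412 s
t_ret = A_ann·L/Q = 4.054 s
t_cycle = t_ext + t_ret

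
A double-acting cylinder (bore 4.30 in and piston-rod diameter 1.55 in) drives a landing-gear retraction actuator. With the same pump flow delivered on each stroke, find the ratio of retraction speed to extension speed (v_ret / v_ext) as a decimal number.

Cap-side area A_cap = π/4 × (4.30 in)² = 14.52 in^2
Rod-side annular area A_ann = π/4 × (4.30² − 1.55²) = 12.64 in^2
For equal Q, v ∝ 1/A, so v_ret/v_ext = A_cap/A_ann.

v_ret/v_ext ≈ 1.15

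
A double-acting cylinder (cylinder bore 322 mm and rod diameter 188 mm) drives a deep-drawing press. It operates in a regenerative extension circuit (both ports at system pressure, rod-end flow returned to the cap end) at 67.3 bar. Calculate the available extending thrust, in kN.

With equal pressure on both faces, forces on the annular region cancel; the net push is pressure × rod cross-section.
Rod cross-section A_rod = π/4 × (188 mm)² = 27760 mm^2
F = P × A_rod

F ≈ 187 kN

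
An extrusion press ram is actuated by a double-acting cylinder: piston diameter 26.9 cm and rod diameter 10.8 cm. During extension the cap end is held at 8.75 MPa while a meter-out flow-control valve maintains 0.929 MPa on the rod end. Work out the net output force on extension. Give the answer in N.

F ≈ 4.53e5 N

Cap-side area A_cap = π/4 × (26.9 cm)² = 568.3 cm^2
Rod-side annular area A_ann = π/4 × (26.9² − 10.8²) = 476.7 cm^2
Net thrust = P_cap·A_cap − P_rod·A_ann = 4.973e5 N − 44290 N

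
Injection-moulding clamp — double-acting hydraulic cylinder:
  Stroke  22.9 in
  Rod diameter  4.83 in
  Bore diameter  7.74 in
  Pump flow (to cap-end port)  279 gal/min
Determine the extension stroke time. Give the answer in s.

t ≈ 1.00 s

Cap-side area A_cap = π/4 × (7.74 in)² = 47.05 in^2
Swept volume V = A × L; t = V / Q = A·L / Q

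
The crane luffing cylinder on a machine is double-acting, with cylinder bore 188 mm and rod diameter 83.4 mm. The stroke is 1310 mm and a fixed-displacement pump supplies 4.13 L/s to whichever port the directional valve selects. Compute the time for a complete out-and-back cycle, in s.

Cap-side area A_cap = π/4 × (188 mm)² = 27760 mm^2
Rod-side annular area A_ann = π/4 × (188² − 83.4²) = 22300 mm^2
t_ext = A_cap·L/Q = 8.805 s
t_ret = A_ann·L/Q = 7.072 s
t_cycle = t_ext + t_ret

t ≈ 15.9 s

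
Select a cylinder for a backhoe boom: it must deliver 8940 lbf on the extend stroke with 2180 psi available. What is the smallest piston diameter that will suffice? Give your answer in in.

D ≈ 2.29 in

Extension force acts on the full piston face: F = P × (π/4)D².
D = √(4F / (πP)) = √(4 × 8940 lbf / (π × 2180 psi))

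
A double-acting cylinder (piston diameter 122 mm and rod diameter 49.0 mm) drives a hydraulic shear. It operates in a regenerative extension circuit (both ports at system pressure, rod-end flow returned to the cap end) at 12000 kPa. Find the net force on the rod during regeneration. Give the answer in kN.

With equal pressure on both faces, forces on the annular region cancel; the net push is pressure × rod cross-section.
Rod cross-section A_rod = π/4 × (49.0 mm)² = 1886 mm^2
F = P × A_rod

F ≈ 22.6 kN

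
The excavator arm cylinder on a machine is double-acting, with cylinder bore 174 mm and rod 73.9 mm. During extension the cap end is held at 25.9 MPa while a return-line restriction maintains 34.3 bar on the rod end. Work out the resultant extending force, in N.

F ≈ 5.49e5 N

Cap-side area A_cap = π/4 × (174 mm)² = 23780 mm^2
Rod-side annular area A_ann = π/4 × (174² − 73.9²) = 19490 mm^2
Net thrust = P_cap·A_cap − P_rod·A_ann = 6.159e5 N − 66850 N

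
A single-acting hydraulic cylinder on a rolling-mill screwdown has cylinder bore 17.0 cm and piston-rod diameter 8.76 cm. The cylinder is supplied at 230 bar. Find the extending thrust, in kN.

Cap-side area A_cap = π/4 × (17.0 cm)² = 227.0 cm^2
F = P × A_cap = 230 bar × A_cap

F ≈ 522 kN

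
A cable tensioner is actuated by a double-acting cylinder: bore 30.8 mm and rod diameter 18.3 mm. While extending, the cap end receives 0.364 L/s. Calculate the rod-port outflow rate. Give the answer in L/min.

Cap-side area A_cap = π/4 × (30.8 mm)² = 745.1 mm^2
Rod-side annular area A_ann = π/4 × (30.8² − 18.3²) = 482.0 mm^2
Piston speed v = Q_in/A_cap; rod-end outflow Q_out = v × A_ann = Q_in × A_ann/A_cap.

Q_out ≈ 14.1 L/min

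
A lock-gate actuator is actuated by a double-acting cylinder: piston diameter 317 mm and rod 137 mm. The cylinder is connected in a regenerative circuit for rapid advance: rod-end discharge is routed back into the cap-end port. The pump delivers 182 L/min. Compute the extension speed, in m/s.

v ≈ 0.206 m/s

In regeneration the rod-end outflow joins the pump flow into the cap end, so the net volume the pump must supply per unit advance equals the rod cross-section area.
Rod cross-section A_rod = π/4 × (137 mm)² = 14740 mm^2
v = Q_pump / A_rod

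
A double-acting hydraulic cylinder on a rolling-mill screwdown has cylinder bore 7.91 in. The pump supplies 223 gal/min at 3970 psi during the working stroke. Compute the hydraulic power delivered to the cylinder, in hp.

W ≈ 516 hp

Hydraulic power = P × Q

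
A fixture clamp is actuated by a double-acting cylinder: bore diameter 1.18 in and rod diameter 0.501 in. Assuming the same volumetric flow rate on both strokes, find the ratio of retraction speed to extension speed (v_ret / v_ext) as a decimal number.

Cap-side area A_cap = π/4 × (1.18 in)² = 1.094 in^2
Rod-side annular area A_ann = π/4 × (1.18² − 0.501²) = 0.8965 in^2
For equal Q, v ∝ 1/A, so v_ret/v_ext = A_cap/A_ann.

v_ret/v_ext ≈ 1.22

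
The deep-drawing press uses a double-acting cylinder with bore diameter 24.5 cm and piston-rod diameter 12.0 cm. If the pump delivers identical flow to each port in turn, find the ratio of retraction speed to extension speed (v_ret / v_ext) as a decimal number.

v_ret/v_ext ≈ 1.32

Cap-side area A_cap = π/4 × (24.5 cm)² = 471.4 cm^2
Rod-side annular area A_ann = π/4 × (24.5² − 12.0²) = 358.3 cm^2
For equal Q, v ∝ 1/A, so v_ret/v_ext = A_cap/A_ann.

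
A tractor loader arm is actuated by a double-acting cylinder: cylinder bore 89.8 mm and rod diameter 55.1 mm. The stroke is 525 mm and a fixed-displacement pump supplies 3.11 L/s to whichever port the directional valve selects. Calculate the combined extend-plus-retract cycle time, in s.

t ≈ 1.74 s

Cap-side area A_cap = π/4 × (89.8 mm)² = 6333 mm^2
Rod-side annular area A_ann = π/4 × (89.8² − 55.1²) = 3949 mm^2
t_ext = A_cap·L/Q = 1.069 s
t_ret = A_ann·L/Q = 0.6666 s
t_cycle = t_ext + t_ret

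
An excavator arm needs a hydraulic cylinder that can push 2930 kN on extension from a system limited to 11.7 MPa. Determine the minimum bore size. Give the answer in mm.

D ≈ 565 mm

Extension force acts on the full piston face: F = P × (π/4)D².
D = √(4F / (πP)) = √(4 × 2930 kN / (π × 11.7 MPa))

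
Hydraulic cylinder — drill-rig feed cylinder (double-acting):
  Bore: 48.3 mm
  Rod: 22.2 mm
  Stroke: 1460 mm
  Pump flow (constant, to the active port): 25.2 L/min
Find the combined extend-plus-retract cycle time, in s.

Cap-side area A_cap = π/4 × (48.3 mm)² = 1832 mm^2
Rod-side annular area A_ann = π/4 × (48.3² − 22.2²) = 1445 mm^2
t_ext = A_cap·L/Q = 6.369 s
t_ret = A_ann·L/Q = 5.024 s
t_cycle = t_ext + t_ret

t ≈ 11.4 s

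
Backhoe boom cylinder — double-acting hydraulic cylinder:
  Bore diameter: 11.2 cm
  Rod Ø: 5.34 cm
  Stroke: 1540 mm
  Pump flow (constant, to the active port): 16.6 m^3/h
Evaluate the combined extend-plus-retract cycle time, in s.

Cap-side area A_cap = π/4 × (11.2 cm)² = 98.52 cm^2
Rod-side annular area A_ann = π/4 × (11.2² − 5.34²) = 76.12 cm^2
t_ext = A_cap·L/Q = 3.290 s
t_ret = A_ann·L/Q = 2.542 s
t_cycle = t_ext + t_ret

t ≈ 5.83 s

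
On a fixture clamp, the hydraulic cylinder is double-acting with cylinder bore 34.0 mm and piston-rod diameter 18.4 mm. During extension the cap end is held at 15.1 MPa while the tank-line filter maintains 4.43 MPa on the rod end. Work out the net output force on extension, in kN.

F ≈ 10.9 kN

Cap-side area A_cap = π/4 × (34.0 mm)² = 907.9 mm^2
Rod-side annular area A_ann = π/4 × (34.0² − 18.4²) = 642.0 mm^2
Net thrust = P_cap·A_cap − P_rod·A_ann = 13.71 kN − 2.844 kN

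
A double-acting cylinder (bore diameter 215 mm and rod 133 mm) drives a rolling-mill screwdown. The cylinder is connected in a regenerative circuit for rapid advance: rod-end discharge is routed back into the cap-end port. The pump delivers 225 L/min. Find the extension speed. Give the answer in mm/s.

v ≈ 270 mm/s

In regeneration the rod-end outflow joins the pump flow into the cap end, so the net volume the pump must supply per unit advance equals the rod cross-section area.
Rod cross-section A_rod = π/4 × (133 mm)² = 13890 mm^2
v = Q_pump / A_rod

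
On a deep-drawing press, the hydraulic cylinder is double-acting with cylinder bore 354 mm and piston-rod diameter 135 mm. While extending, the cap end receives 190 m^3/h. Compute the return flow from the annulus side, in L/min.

Cap-side area A_cap = π/4 × (354 mm)² = 98420 mm^2
Rod-side annular area A_ann = π/4 × (354² − 135²) = 84110 mm^2
Piston speed v = Q_in/A_cap; rod-end outflow Q_out = v × A_ann = Q_in × A_ann/A_cap.

Q_out ≈ 2710 L/min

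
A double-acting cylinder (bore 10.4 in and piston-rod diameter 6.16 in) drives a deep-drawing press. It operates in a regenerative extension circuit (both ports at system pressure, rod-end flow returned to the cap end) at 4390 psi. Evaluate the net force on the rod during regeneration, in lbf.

With equal pressure on both faces, forces on the annular region cancel; the net push is pressure × rod cross-section.
Rod cross-section A_rod = π/4 × (6.16 in)² = 29.80 in^2
F = P × A_rod

F ≈ 1.31e5 lbf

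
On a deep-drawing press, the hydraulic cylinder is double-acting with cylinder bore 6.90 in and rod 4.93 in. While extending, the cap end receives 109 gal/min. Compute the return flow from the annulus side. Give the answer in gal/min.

Q_out ≈ 53.4 gal/min

Cap-side area A_cap = π/4 × (6.90 in)² = 37.39 in^2
Rod-side annular area A_ann = π/4 × (6.90² − 4.93²) = 18.30 in^2
Piston speed v = Q_in/A_cap; rod-end outflow Q_out = v × A_ann = Q_in × A_ann/A_cap.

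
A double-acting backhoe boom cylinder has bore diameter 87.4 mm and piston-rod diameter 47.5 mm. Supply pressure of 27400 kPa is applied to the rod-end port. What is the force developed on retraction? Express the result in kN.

Rod-side annular area A_ann = π/4 × (87.4² − 47.5²) = 4227 mm^2
On retraction the pressure acts on the annular area (bore minus rod).
F = P × A_ann

F ≈ 116 kN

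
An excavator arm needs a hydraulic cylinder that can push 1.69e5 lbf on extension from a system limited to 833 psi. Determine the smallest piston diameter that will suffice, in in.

D ≈ 16.1 in

Extension force acts on the full piston face: F = P × (π/4)D².
D = √(4F / (πP)) = √(4 × 1.69e5 lbf / (π × 833 psi))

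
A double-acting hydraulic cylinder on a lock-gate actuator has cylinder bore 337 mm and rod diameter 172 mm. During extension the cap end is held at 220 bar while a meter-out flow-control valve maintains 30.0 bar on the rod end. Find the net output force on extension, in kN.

Cap-side area A_cap = π/4 × (337 mm)² = 89200 mm^2
Rod-side annular area A_ann = π/4 × (337² − 172²) = 65960 mm^2
Net thrust = P_cap·A_cap − P_rod·A_ann = 1962 kN − 197.9 kN

F ≈ 1760 kN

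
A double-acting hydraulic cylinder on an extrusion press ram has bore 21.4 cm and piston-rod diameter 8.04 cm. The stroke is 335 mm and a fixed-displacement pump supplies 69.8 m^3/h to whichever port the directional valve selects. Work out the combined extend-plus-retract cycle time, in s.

Cap-side area A_cap = π/4 × (21.4 cm)² = 359.7 cm^2
Rod-side annular area A_ann = π/4 × (21.4² − 8.04²) = 308.9 cm^2
t_ext = A_cap·L/Q = 0.6215 s
t_ret = A_ann·L/Q = 0.5337 s
t_cycle = t_ext + t_ret

t ≈ 1.16 s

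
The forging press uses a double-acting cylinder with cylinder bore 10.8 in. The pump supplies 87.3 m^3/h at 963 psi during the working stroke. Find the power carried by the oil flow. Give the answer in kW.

W ≈ 161 kW

Hydraulic power = P × Q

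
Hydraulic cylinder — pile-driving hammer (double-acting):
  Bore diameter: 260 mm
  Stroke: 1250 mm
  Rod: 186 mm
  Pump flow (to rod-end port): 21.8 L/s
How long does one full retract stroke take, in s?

Rod-side annular area A_ann = π/4 × (260² − 186²) = 25920 mm^2
Swept volume V = A × L; t = V / Q = A·L / Q

t ≈ 1.49 s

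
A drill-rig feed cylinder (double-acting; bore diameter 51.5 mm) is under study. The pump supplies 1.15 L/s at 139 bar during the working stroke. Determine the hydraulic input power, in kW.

Hydraulic power = P × Q

W ≈ 16.0 kW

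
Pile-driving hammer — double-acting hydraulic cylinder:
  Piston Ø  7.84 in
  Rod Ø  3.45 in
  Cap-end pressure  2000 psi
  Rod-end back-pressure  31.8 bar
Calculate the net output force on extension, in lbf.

F ≈ 78600 lbf

Cap-side area A_cap = π/4 × (7.84 in)² = 48.27 in^2
Rod-side annular area A_ann = π/4 × (7.84² − 3.45²) = 38.93 in^2
Net thrust = P_cap·A_cap − P_rod·A_ann = 96550 lbf − 17950 lbf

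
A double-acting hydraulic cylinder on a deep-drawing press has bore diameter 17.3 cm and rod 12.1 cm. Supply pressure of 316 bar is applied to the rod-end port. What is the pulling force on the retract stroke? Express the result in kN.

F ≈ 379 kN

Rod-side annular area A_ann = π/4 × (17.3² − 12.1²) = 120.1 cm^2
On retraction the pressure acts on the annular area (bore minus rod).
F = P × A_ann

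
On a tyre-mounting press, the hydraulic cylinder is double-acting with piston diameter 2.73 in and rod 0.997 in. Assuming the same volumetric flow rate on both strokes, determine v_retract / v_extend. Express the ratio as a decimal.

Cap-side area A_cap = π/4 × (2.73 in)² = 5.853 in^2
Rod-side annular area A_ann = π/4 × (2.73² − 0.997²) = 5.073 in^2
For equal Q, v ∝ 1/A, so v_ret/v_ext = A_cap/A_ann.

v_ret/v_ext ≈ 1.15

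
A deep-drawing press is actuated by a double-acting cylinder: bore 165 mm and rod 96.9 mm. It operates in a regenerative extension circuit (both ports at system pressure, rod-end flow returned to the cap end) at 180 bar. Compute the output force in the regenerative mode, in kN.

F ≈ 133 kN

With equal pressure on both faces, forces on the annular region cancel; the net push is pressure × rod cross-section.
Rod cross-section A_rod = π/4 × (96.9 mm)² = 7375 mm^2
F = P × A_rod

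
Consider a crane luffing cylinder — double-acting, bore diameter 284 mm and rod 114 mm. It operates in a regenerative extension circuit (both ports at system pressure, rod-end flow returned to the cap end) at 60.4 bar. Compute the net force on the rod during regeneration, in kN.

With equal pressure on both faces, forces on the annular region cancel; the net push is pressure × rod cross-section.
Rod cross-section A_rod = π/4 × (114 mm)² = 10210 mm^2
F = P × A_rod

F ≈ 61.7 kN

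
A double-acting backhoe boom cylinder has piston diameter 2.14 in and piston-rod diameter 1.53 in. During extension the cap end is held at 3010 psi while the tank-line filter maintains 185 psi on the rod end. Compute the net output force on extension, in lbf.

Cap-side area A_cap = π/4 × (2.14 in)² = 3.597 in^2
Rod-side annular area A_ann = π/4 × (2.14² − 1.53²) = 1.758 in^2
Net thrust = P_cap·A_cap − P_rod·A_ann = 10830 lbf − 325.3 lbf

F ≈ 10500 lbf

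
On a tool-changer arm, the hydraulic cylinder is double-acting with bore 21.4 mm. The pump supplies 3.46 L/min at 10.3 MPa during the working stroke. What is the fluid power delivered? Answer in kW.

W ≈ 0.594 kW

Hydraulic power = P × Q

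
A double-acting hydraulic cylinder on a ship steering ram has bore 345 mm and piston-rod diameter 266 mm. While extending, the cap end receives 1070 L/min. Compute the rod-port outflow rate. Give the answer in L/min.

Q_out ≈ 434 L/min

Cap-side area A_cap = π/4 × (345 mm)² = 93480 mm^2
Rod-side annular area A_ann = π/4 × (345² − 266²) = 37910 mm^2
Piston speed v = Q_in/A_cap; rod-end outflow Q_out = v × A_ann = Q_in × A_ann/A_cap.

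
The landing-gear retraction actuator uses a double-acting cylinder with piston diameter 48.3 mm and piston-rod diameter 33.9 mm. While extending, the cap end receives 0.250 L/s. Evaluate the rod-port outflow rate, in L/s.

Q_out ≈ 0.127 L/s

Cap-side area A_cap = π/4 × (48.3 mm)² = 1832 mm^2
Rod-side annular area A_ann = π/4 × (48.3² − 33.9²) = 929.7 mm^2
Piston speed v = Q_in/A_cap; rod-end outflow Q_out = v × A_ann = Q_in × A_ann/A_cap.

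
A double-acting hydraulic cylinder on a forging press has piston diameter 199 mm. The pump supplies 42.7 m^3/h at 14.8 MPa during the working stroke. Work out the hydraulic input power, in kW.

W ≈ 176 kW

Hydraulic power = P × Q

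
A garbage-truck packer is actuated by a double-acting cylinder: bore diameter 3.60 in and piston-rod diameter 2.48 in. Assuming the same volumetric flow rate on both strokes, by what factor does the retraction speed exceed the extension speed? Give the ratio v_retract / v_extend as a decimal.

v_ret/v_ext ≈ 1.90

Cap-side area A_cap = π/4 × (3.60 in)² = 10.18 in^2
Rod-side annular area A_ann = π/4 × (3.60² − 2.48²) = 5.348 in^2
For equal Q, v ∝ 1/A, so v_ret/v_ext = A_cap/A_ann.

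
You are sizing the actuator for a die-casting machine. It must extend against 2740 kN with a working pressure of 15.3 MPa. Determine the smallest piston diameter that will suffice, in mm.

Extension force acts on the full piston face: F = P × (π/4)D².
D = √(4F / (πP)) = √(4 × 2740 kN / (π × 15.3 MPa))

D ≈ 478 mm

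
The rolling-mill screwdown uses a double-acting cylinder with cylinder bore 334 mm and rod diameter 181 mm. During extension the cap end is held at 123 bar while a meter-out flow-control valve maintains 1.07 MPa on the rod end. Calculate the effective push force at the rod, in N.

F ≈ 1.01e6 N

Cap-side area A_cap = π/4 × (334 mm)² = 87620 mm^2
Rod-side annular area A_ann = π/4 × (334² − 181²) = 61890 mm^2
Net thrust = P_cap·A_cap − P_rod·A_ann = 1.078e6 N − 66220 N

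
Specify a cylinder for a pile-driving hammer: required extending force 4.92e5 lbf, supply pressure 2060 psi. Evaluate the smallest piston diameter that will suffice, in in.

Extension force acts on the full piston face: F = P × (π/4)D².
D = √(4F / (πP)) = √(4 × 4.92e5 lbf / (π × 2060 psi))

D ≈ 17.4 in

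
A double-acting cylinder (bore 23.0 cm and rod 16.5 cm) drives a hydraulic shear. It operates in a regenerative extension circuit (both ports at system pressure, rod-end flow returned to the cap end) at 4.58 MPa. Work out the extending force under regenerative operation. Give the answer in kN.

With equal pressure on both faces, forces on the annular region cancel; the net push is pressure × rod cross-section.
Rod cross-section A_rod = π/4 × (16.5 cm)² = 213.8 cm^2
F = P × A_rod

F ≈ 97.9 kN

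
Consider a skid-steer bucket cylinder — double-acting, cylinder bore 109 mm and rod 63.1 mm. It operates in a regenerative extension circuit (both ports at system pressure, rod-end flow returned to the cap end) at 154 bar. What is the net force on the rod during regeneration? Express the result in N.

F ≈ 48200 N

With equal pressure on both faces, forces on the annular region cancel; the net push is pressure × rod cross-section.
Rod cross-section A_rod = π/4 × (63.1 mm)² = 3127 mm^2
F = P × A_rod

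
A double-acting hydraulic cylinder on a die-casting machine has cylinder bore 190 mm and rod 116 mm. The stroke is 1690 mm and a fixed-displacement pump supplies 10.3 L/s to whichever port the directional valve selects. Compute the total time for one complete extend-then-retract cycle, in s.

Cap-side area A_cap = π/4 × (190 mm)² = 28350 mm^2
Rod-side annular area A_ann = π/4 × (190² − 116²) = 17780 mm^2
t_ext = A_cap·L/Q = 4.652 s
t_ret = A_ann·L/Q = 2.918 s
t_cycle = t_ext + t_ret

t ≈ 7.57 s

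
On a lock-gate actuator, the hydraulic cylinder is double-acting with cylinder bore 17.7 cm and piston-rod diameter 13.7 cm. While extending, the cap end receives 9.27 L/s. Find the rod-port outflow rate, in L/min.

Q_out ≈ 223 L/min

Cap-side area A_cap = π/4 × (17.7 cm)² = 246.1 cm^2
Rod-side annular area A_ann = π/4 × (17.7² − 13.7²) = 98.65 cm^2
Piston speed v = Q_in/A_cap; rod-end outflow Q_out = v × A_ann = Q_in × A_ann/A_cap.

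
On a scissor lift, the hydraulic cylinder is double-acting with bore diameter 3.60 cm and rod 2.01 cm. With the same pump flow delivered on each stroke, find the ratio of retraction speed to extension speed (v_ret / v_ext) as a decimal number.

v_ret/v_ext ≈ 1.45

Cap-side area A_cap = π/4 × (3.60 cm)² = 10.18 cm^2
Rod-side annular area A_ann = π/4 × (3.60² − 2.01²) = 7.006 cm^2
For equal Q, v ∝ 1/A, so v_ret/v_ext = A_cap/A_ann.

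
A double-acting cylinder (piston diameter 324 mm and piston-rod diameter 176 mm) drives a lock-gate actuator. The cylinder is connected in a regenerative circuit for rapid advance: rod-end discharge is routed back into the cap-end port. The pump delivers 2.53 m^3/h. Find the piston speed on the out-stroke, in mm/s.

v ≈ 28.9 mm/s

In regeneration the rod-end outflow joins the pump flow into the cap end, so the net volume the pump must supply per unit advance equals the rod cross-section area.
Rod cross-section A_rod = π/4 × (176 mm)² = 24330 mm^2
v = Q_pump / A_rod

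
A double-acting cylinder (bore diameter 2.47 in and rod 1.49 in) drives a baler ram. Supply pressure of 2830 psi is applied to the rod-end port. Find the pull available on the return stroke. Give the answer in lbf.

F ≈ 8630 lbf

Rod-side annular area A_ann = π/4 × (2.47² − 1.49²) = 3.048 in^2
On retraction the pressure acts on the annular area (bore minus rod).
F = P × A_ann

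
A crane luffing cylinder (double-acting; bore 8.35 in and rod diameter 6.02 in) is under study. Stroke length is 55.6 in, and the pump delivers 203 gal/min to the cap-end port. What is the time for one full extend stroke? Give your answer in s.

Cap-side area A_cap = π/4 × (8.35 in)² = 54.76 in^2
Swept volume V = A × L; t = V / Q = A·L / Q

t ≈ 3.90 s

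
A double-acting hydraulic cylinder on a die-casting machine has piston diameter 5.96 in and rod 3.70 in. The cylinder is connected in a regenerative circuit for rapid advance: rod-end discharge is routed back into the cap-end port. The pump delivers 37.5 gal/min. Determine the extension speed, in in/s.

In regeneration the rod-end outflow joins the pump flow into the cap end, so the net volume the pump must supply per unit advance equals the rod cross-section area.
Rod cross-section A_rod = π/4 × (3.70 in)² = 10.75 in^2
v = Q_pump / A_rod

v ≈ 13.4 in/s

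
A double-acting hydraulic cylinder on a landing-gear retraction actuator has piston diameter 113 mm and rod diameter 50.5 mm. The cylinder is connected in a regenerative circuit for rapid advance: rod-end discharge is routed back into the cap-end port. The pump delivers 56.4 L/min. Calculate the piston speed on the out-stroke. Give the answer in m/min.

In regeneration the rod-end outflow joins the pump flow into the cap end, so the net volume the pump must supply per unit advance equals the rod cross-section area.
Rod cross-section A_rod = π/4 × (50.5 mm)² = 2003 mm^2
v = Q_pump / A_rod

v ≈ 28.2 m/min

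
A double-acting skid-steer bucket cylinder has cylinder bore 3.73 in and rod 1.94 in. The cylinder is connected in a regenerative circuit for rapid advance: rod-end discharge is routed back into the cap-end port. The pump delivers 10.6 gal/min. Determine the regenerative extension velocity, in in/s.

v ≈ 13.8 in/s

In regeneration the rod-end outflow joins the pump flow into the cap end, so the net volume the pump must supply per unit advance equals the rod cross-section area.
Rod cross-section A_rod = π/4 × (1.94 in)² = 2.956 in^2
v = Q_pump / A_rod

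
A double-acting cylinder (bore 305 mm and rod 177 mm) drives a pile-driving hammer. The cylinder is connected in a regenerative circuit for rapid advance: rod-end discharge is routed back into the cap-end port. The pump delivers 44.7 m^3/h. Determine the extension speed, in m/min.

v ≈ 30.3 m/min

In regeneration the rod-end outflow joins the pump flow into the cap end, so the net volume the pump must supply per unit advance equals the rod cross-section area.
Rod cross-section A_rod = π/4 × (177 mm)² = 24610 mm^2
v = Q_pump / A_rod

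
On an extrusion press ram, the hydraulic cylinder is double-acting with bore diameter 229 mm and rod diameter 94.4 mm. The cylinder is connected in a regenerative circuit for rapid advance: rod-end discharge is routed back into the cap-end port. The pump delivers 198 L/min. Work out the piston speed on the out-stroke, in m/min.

v ≈ 28.3 m/min

In regeneration the rod-end outflow joins the pump flow into the cap end, so the net volume the pump must supply per unit advance equals the rod cross-section area.
Rod cross-section A_rod = π/4 × (94.4 mm)² = 6999 mm^2
v = Q_pump / A_rod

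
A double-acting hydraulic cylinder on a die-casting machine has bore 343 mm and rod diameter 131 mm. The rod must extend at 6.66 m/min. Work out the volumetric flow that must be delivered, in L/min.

Q ≈ 615 L/min

Cap-side area A_cap = π/4 × (343 mm)² = 92400 mm^2
Q = A × v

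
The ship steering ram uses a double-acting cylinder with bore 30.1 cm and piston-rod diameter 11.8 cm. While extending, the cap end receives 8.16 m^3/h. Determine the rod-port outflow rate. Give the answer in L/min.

Q_out ≈ 115 L/min

Cap-side area A_cap = π/4 × (30.1 cm)² = 711.6 cm^2
Rod-side annular area A_ann = π/4 × (30.1² − 11.8²) = 602.2 cm^2
Piston speed v = Q_in/A_cap; rod-end outflow Q_out = v × A_ann = Q_in × A_ann/A_cap.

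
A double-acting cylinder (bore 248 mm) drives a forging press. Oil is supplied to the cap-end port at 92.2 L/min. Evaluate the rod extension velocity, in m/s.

Cap-side area A_cap = π/4 × (248 mm)² = 48310 mm^2
v = Q / A

v ≈ 0.0318 m/s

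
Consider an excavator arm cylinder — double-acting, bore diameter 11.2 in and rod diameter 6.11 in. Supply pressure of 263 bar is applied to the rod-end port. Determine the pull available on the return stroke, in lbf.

F ≈ 2.64e5 lbf

Rod-side annular area A_ann = π/4 × (11.2² − 6.11²) = 69.20 in^2
On retraction the pressure acts on the annular area (bore minus rod).
F = P × A_ann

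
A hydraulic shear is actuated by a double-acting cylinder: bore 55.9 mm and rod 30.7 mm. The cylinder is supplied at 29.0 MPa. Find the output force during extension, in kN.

Cap-side area A_cap = π/4 × (55.9 mm)² = 2454 mm^2
F = P × A_cap = 29.0 MPa × A_cap

F ≈ 71.2 kN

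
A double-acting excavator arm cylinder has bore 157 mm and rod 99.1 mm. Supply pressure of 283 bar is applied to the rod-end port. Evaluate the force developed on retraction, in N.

F ≈ 3.30e5 N

Rod-side annular area A_ann = π/4 × (157² − 99.1²) = 11650 mm^2
On retraction the pressure acts on the annular area (bore minus rod).
F = P × A_ann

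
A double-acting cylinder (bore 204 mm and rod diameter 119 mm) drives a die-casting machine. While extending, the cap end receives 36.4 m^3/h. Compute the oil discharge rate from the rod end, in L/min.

Cap-side area A_cap = π/4 × (204 mm)² = 32690 mm^2
Rod-side annular area A_ann = π/4 × (204² − 119²) = 21560 mm^2
Piston speed v = Q_in/A_cap; rod-end outflow Q_out = v × A_ann = Q_in × A_ann/A_cap.

Q_out ≈ 400 L/min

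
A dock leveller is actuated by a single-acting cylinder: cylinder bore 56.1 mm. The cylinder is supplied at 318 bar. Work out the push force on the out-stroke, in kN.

F ≈ 78.6 kN

Cap-side area A_cap = π/4 × (56.1 mm)² = 2472 mm^2
F = P × A_cap = 318 bar × A_cap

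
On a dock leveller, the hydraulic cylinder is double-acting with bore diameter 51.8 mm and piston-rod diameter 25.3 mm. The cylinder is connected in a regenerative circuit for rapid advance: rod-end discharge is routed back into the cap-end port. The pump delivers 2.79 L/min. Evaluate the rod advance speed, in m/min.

v ≈ 5.55 m/min

In regeneration the rod-end outflow joins the pump flow into the cap end, so the net volume the pump must supply per unit advance equals the rod cross-section area.
Rod cross-section A_rod = π/4 × (25.3 mm)² = 502.7 mm^2
v = Q_pump / A_rod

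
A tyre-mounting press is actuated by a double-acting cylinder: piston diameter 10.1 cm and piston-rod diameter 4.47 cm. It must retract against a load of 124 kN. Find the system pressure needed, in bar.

P ≈ 192 bar

Rod-side annular area A_ann = π/4 × (10.1² − 4.47²) = 64.43 cm^2
Retraction: pressure acts on the annular area.
P = F / A = 124 kN / A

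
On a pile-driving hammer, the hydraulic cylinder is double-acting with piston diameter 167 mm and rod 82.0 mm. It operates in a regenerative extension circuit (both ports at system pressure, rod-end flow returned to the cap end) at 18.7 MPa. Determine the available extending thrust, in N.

With equal pressure on both faces, forces on the annular region cancel; the net push is pressure × rod cross-section.
Rod cross-section A_rod = π/4 × (82.0 mm)² = 5281 mm^2
F = P × A_rod

F ≈ 98800 N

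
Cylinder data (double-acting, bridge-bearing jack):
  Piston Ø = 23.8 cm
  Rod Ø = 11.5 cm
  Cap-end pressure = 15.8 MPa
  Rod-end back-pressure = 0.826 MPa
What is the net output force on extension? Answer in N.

F ≈ 6.75e5 N

Cap-side area A_cap = π/4 × (23.8 cm)² = 444.9 cm^2
Rod-side annular area A_ann = π/4 × (23.8² − 11.5²) = 341.0 cm^2
Net thrust = P_cap·A_cap − P_rod·A_ann = 7.029e5 N − 28170 N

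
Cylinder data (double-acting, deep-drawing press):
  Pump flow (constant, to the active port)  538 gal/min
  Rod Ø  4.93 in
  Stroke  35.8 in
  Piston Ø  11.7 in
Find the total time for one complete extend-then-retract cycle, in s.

Cap-side area A_cap = π/4 × (11.7 in)² = 107.5 in^2
Rod-side annular area A_ann = π/4 × (11.7² − 4.93²) = 88.42 in^2
t_ext = A_cap·L/Q = 1.858 s
t_ret = A_ann·L/Q = 1.528 s
t_cycle = t_ext + t_ret

t ≈ 3.39 s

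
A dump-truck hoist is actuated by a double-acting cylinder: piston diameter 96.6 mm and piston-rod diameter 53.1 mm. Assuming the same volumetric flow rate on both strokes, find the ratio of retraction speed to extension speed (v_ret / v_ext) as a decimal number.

Cap-side area A_cap = π/4 × (96.6 mm)² = 7329 mm^2
Rod-side annular area A_ann = π/4 × (96.6² − 53.1²) = 5114 mm^2
For equal Q, v ∝ 1/A, so v_ret/v_ext = A_cap/A_ann.

v_ret/v_ext ≈ 1.43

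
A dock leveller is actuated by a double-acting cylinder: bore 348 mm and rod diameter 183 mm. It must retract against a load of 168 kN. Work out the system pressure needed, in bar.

Rod-side annular area A_ann = π/4 × (348² − 183²) = 68810 mm^2
Retraction: pressure acts on the annular area.
P = F / A = 168 kN / A

P ≈ 24.4 bar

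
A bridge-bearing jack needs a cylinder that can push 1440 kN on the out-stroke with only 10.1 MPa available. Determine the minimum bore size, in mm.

Extension force acts on the full piston face: F = P × (π/4)D².
D = √(4F / (πP)) = √(4 × 1440 kN / (π × 10.1 MPa))

D ≈ 426 mm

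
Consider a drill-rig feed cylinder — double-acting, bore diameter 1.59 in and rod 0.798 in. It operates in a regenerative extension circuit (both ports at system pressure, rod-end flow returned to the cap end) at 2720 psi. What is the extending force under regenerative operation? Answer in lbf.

F ≈ 1360 lbf

With equal pressure on both faces, forces on the annular region cancel; the net push is pressure × rod cross-section.
Rod cross-section A_rod = π/4 × (0.798 in)² = 0.5001 in^2
F = P × A_rod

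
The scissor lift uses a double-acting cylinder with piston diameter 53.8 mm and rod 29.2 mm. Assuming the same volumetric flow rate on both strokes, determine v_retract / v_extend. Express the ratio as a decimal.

v_ret/v_ext ≈ 1.42

Cap-side area A_cap = π/4 × (53.8 mm)² = 2273 mm^2
Rod-side annular area A_ann = π/4 × (53.8² − 29.2²) = 1604 mm^2
For equal Q, v ∝ 1/A, so v_ret/v_ext = A_cap/A_ann.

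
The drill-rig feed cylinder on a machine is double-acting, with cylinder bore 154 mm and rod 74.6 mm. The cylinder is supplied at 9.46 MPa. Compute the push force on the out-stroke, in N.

Cap-side area A_cap = π/4 × (154 mm)² = 18630 mm^2
F = P × A_cap = 9.46 MPa × A_cap

F ≈ 1.76e5 N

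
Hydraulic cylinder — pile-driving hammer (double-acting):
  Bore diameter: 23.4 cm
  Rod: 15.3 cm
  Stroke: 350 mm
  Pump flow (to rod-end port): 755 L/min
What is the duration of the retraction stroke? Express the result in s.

t ≈ 0.685 s

Rod-side annular area A_ann = π/4 × (23.4² − 15.3²) = 246.2 cm^2
Swept volume V = A × L; t = V / Q = A·L / Q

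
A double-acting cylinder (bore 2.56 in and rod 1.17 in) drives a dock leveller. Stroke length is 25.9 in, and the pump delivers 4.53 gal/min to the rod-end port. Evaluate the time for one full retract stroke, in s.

t ≈ 6.05 s

Rod-side annular area A_ann = π/4 × (2.56² − 1.17²) = 4.072 in^2
Swept volume V = A × L; t = V / Q = A·L / Q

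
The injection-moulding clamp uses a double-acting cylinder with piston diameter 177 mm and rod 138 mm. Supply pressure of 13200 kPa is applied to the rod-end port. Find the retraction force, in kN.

Rod-side annular area A_ann = π/4 × (177² − 138²) = 9649 mm^2
On retraction the pressure acts on the annular area (bore minus rod).
F = P × A_ann

F ≈ 127 kN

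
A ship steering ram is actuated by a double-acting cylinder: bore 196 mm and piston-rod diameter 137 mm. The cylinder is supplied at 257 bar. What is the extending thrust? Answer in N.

F ≈ 7.75e5 N

Cap-side area A_cap = π/4 × (196 mm)² = 30170 mm^2
F = P × A_cap = 257 bar × A_cap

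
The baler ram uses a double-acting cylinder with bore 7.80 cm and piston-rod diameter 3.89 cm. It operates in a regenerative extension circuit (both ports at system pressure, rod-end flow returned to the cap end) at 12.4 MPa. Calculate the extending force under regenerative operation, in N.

With equal pressure on both faces, forces on the annular region cancel; the net push is pressure × rod cross-section.
Rod cross-section A_rod = π/4 × (3.89 cm)² = 11.88 cm^2
F = P × A_rod

F ≈ 14700 N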